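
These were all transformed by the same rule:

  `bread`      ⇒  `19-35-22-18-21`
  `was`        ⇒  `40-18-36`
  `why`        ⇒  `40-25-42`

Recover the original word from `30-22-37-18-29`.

b is letter #2 and maps to 19: an offset of 17. Letters become their 1-based position plus 17 (so a→18, b→19, …).
Reversing it on 30-22-37-18-29: 30→(30−17)÷1=13=m, 22→(22−17)÷1=5=e, 37→(37−17)÷1=20=t, 18→(18−17)÷1=1=a, 29→(29−17)÷1=12=l.

metal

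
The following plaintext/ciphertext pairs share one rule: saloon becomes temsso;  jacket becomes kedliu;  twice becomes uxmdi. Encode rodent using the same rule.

sseiou

The shift depends on letter class: consonant s→t is +1, but vowel a→e is +4. The rule splits by letter class: vowels +4, consonants +1.
On rodent: r(cons)+1=s, o(vowel)+4=s, d(cons)+1=e, e(vowel)+4=i, n(cons)+1=o, t(cons)+1=u.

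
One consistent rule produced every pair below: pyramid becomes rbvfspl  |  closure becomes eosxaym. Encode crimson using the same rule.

The shift increases by 1 at each position, starting from +2: 2, 3, 4, ….
Applying it to crimson: c+2=e, r+3=u, i+4=m, m+5=r, s+6=y, o+7=v, n+8=v.

eumryvv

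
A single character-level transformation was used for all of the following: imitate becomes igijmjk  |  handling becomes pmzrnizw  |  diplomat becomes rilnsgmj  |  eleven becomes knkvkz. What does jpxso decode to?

throw

i(8)→i(8) and m(12)→g(6) fit y≡19x+12 (mod 26); the inverse of 19 mod 26 is 11. Each letter's alphabet position (a=0..z=25) is mapped through 19·x+12 mod 26 — an affine cipher.
Decoding jpxso: j(9)→11·(9−12)≡19=t; p(15)→11·(15−12)≡7=h; x(23)→11·(23−12)≡17=r; s(18)→11·(18−12)≡14=o; o(14)→11·(14−12)≡22=w (all mod 26).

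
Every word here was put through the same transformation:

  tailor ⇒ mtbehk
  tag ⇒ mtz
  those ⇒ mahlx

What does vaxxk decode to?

Every letter moves 19 places later in the alphabet, wrapping around z→a.
Decoding vaxxk: v−19=c, a−19=h, x−19=e, x−19=e, k−19=r.

cheer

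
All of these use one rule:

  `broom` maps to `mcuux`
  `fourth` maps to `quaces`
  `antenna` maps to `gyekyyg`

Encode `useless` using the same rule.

The shift depends on letter class: consonant b→m is +11, but vowel o→u is +6. Two shifts are in play — +6 for a/e/i/o/u, +11 for every other letter.
For useless: u(vowel)+6=a, s(cons)+11=d, e(vowel)+6=k, l(cons)+11=w, e(vowel)+6=k, s(cons)+11=d, s(cons)+11=d.

adkwkdd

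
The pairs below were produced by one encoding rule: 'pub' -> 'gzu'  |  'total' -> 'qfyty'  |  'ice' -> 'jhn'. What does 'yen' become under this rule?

The output letters match the input read backwards, each shifted +5: pub reversed is bup. The word is reversed, then every letter is shifted forward by 5.
Applying it to yen: reverse → ney; then shift: n+5=s, e+5=j, y+5=d.

sjd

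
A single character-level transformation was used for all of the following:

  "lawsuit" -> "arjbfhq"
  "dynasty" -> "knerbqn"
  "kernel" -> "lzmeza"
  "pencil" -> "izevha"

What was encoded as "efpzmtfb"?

numerous

l(11)→a(0) and a(0)→r(17) fit y≡15x+17 (mod 26); the inverse of 15 mod 26 is 7. This is an affine cipher: with a=0,…,z=25, each position x becomes (15x+17) mod 26.
Reversing it on efpzmtfb: e(4)→7·(4−17)≡13=n; f(5)→7·(5−17)≡20=u; p(15)→7·(15−17)≡12=m; z(25)→7·(25−17)≡4=e; m(12)→7·(12−17)≡17=r; t(19)→7·(19−17)≡14=o; f(5)→7·(5−17)≡20=u; b(1)→7·(1−17)≡18=s (all mod 26).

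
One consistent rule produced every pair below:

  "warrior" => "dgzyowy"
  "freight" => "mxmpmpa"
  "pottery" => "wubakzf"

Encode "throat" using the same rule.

Shifts by position in warrior: pos 0: w→d (+7), pos 1: a→g (+6), pos 2: r→z (+8), pos 3: r→y (+7), pos 4: i→o (+6), pos 5: o→w (+8) — repeating every 3. The shifts repeat in a cycle of length 3: positions 0,1,… shift by +7, +6, +8, then the pattern repeats.
For throat: t+7=a, h+6=n, r+8=z, o+7=v, a+6=g, t+8=b.

anzvgb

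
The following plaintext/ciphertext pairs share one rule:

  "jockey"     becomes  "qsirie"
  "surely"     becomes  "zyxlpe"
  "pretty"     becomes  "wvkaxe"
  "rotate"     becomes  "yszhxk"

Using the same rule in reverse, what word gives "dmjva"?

Shifts by position in jockey: pos 0: j→q (+7), pos 1: o→s (+4), pos 2: c→i (+6), pos 3: k→r (+7), pos 4: e→i (+4), pos 5: y→e (+6) — repeating every 3. The shifts repeat in a cycle of length 3: positions 0,1,… shift by +7, +4, +6, then the pattern repeats.
Decoding dmjva: d−7=w, m−4=i, j−6=d, v−7=o, a−4=w.

widow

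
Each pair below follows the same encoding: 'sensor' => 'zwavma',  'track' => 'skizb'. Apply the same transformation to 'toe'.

Read the word backwards and shift each letter +8.
On toe: reverse → eot; then shift: e+8=m, o+8=w, t+8=b.

mwb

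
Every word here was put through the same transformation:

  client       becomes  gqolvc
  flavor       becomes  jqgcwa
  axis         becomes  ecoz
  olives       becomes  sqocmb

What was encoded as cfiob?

The shift increases by 1 at each position, starting from +4: 4, 5, 6, ….
Undoing it on cfiob: c−4=y, f−5=a, i−6=c, o−7=h, b−8=t.

yacht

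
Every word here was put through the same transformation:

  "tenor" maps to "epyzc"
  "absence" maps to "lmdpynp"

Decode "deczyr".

Each letter is shifted forward by 11 in the alphabet (a Caesar shift of +11).
Reversing it on deczyr: d−11=s, e−11=t, c−11=r, z−11=o, y−11=n, r−11=g.

strong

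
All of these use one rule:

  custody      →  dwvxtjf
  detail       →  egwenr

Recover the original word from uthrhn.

trench

Each letter shifts forward by (position + 1), i.e. 1, 2, 3, … — the shift grows by one for each successive letter.
Decoding uthrhn: u−1=t, t−2=r, h−3=e, r−4=n, h−5=c, n−6=h.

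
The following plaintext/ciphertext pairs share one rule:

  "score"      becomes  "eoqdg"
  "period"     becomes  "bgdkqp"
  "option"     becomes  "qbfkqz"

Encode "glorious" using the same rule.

sxqdkqwe

Vowels shift forward by 2 and consonants shift forward by 12.
Applying it to glorious: g(cons)+12=s, l(cons)+12=x, o(vowel)+2=q, r(cons)+12=d, i(vowel)+2=k, o(vowel)+2=q, u(vowel)+2=w, s(cons)+12=e.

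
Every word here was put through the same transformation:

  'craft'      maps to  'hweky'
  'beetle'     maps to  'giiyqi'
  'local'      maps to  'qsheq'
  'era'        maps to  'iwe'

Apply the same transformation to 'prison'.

The shift depends on letter class: consonant c→h is +5, but vowel a→e is +4. Vowels shift forward by 4 and consonants shift forward by 5.
On prison: p(cons)+5=u, r(cons)+5=w, i(vowel)+4=m, s(cons)+5=x, o(vowel)+4=s, n(cons)+5=s.

uwmxss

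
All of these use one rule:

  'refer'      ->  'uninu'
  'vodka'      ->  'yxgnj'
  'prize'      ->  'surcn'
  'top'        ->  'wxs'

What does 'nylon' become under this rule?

The shift depends on letter class: consonant r→u is +3, but vowel e→n is +9. The rule splits by letter class: vowels +9, consonants +3.
Applying it to nylon: n(cons)+3=q, y(cons)+3=b, l(cons)+3=o, o(vowel)+9=x, n(cons)+3=q.

qboxq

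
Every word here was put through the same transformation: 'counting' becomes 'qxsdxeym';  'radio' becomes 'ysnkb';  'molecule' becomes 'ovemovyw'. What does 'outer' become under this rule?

bodey

Read the word backwards and shift each letter +10.
On outer: reverse → retuo; then shift: r+10=b, e+10=o, t+10=d, u+10=e, o+10=y.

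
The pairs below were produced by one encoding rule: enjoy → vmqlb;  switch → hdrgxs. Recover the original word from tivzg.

great

Letters are reflected about the middle of the alphabet (position → 25−position): Atbash.
Undoing it on tivzg: t↔g, i↔r, v↔e, z↔a, g↔t.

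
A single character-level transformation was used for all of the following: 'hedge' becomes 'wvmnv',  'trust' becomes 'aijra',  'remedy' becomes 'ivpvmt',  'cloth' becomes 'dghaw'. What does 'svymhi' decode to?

vendor

h(7)→w(22) and e(4)→v(21) fit y≡9x+11 (mod 26); the inverse of 9 mod 26 is 3. This is an affine cipher: with a=0,…,z=25, each position x becomes (9x+11) mod 26.
Reversing it on svymhi: s(18)→3·(18−11)≡21=v; v(21)→3·(21−11)≡4=e; y(24)→3·(24−11)≡13=n; m(12)→3·(12−11)≡3=d; h(7)→3·(7−11)≡14=o; i(8)→3·(8−11)≡17=r (all mod 26).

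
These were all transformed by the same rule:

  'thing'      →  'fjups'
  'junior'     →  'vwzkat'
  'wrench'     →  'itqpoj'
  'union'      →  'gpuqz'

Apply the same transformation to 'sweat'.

A repeating key of period 2 is used — shifts +12, +2 over and over.
Applying it to sweat: s+12=e, w+2=y, e+12=q, a+2=c, t+12=f.

eyqcf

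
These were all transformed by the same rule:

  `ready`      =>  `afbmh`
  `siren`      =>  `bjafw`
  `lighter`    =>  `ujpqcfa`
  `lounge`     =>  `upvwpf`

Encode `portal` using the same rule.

The shift depends on letter class: consonant r→a is +9, but vowel e→f is +1. Two shifts are in play — +1 for a/e/i/o/u, +9 for every other letter.
For portal: p(cons)+9=y, o(vowel)+1=p, r(cons)+9=a, t(cons)+9=c, a(vowel)+1=b, l(cons)+9=u.

ypacbu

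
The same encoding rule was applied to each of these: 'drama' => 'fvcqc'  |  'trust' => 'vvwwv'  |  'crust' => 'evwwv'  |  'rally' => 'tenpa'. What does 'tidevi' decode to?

Shifts by position in drama: pos 0: d→f (+2), pos 1: r→v (+4), pos 2: a→c (+2), pos 3: m→q (+4) — repeating every 2. The shifts repeat in a cycle of length 2: positions 0,1,… shift by +2, +4, then the pattern repeats.
Undoing it on tidevi: t−2=r, i−4=e, d−2=b, e−4=a, v−2=t, i−4=e.

rebate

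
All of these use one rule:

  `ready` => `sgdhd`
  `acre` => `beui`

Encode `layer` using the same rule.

mcbiw

Each letter shifts forward by (position + 1), i.e. 1, 2, 3, … — the shift grows by one for each successive letter.
On layer: l+1=m, a+2=c, y+3=b, e+4=i, r+5=w.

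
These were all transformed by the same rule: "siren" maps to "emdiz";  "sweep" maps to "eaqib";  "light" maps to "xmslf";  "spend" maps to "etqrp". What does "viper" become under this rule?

hmbid

A repeating key of period 2 is used — shifts +12, +4 over and over.
Applying it to viper: v+12=h, i+4=m, p+12=b, e+4=i, r+12=d.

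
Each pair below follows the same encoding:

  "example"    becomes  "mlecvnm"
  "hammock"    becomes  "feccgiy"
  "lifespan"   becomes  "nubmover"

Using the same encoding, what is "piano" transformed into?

vuerg

e(4)→m(12) and x(23)→l(11) fit y≡15x+4 (mod 26); the inverse of 15 mod 26 is 7. This is an affine cipher: with a=0,…,z=25, each position x becomes (15x+4) mod 26.
On piano: p(15)→15·15+4≡21=v; i(8)→15·8+4≡20=u; a(0)→15·0+4≡4=e; n(13)→15·13+4≡17=r; o(14)→15·14+4≡6=g (all mod 26).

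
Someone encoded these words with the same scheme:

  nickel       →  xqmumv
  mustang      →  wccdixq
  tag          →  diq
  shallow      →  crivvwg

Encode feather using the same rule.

pmidrmb

The shift depends on letter class: consonant n→x is +10, but vowel i→q is +8. Two shifts are in play — +8 for a/e/i/o/u, +10 for every other letter.
On feather: f(cons)+10=p, e(vowel)+8=m, a(vowel)+8=i, t(cons)+10=d, h(cons)+10=r, e(vowel)+8=m, r(cons)+10=b.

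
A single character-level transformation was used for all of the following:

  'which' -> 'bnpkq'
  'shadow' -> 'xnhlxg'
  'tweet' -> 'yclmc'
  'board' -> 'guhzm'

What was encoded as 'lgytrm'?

garlic

In which: w→b is +5, h→n is +6, i→p is +7, c→k is +8 — the shift increases by 1 each position. Each letter shifts forward by (position + 5), i.e. 5, 6, 7, … — the shift grows by one for each successive letter.
Decoding lgytrm: l−5=g, g−6=a, y−7=r, t−8=l, r−9=i, m−10=c.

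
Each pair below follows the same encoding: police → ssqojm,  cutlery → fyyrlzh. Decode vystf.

In police: p→s is +3, o→s is +4, l→q is +5, i→o is +6 — the shift increases by 1 each position. The shift increases by 1 at each position, starting from +3: 3, 4, 5, ….
Decoding vystf: v−3=s, y−4=u, s−5=n, t−6=n, f−7=y.

sunny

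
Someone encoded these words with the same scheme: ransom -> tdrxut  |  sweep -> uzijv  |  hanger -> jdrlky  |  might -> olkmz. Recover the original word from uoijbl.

In ransom: r→t is +2, a→d is +3, n→r is +4, s→x is +5 — the shift increases by 1 each position. Letter i (0-indexed) is shifted by i+2, so successive shifts are 2, 3, 4, ….
Reversing it on uoijbl: u−2=s, o−3=l, i−4=e, j−5=e, b−6=v, l−7=e.

sleeve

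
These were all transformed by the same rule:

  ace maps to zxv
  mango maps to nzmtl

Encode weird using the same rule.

Each pair mirrors across the alphabet (a↔z, c↔x, e↔v): positions sum to 25. Each letter is replaced by its mirror in the alphabet: a↔z, b↔y, c↔x, and so on (the Atbash cipher).
On weird: w↔d, e↔v, i↔r, r↔i, d↔w.

dvriw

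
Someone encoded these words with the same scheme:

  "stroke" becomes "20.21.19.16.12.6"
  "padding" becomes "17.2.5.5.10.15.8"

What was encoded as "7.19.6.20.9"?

fresh

Letters become their 1-based position plus 1 (so a→2, b→3, …).
Undoing it on 7.19.6.20.9: 7→(7−1)÷1=6=f, 19→(19−1)÷1=18=r, 6→(6−1)÷1=5=e, 20→(20−1)÷1=19=s, 9→(9−1)÷1=8=h.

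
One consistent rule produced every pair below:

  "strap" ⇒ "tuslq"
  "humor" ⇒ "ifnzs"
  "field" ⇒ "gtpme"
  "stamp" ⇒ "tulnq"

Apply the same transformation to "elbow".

pmczx

The shift depends on letter class: consonant s→t is +1, but vowel a→l is +11. The rule splits by letter class: vowels +11, consonants +1.
On elbow: e(vowel)+11=p, l(cons)+1=m, b(cons)+1=c, o(vowel)+11=z, w(cons)+1=x.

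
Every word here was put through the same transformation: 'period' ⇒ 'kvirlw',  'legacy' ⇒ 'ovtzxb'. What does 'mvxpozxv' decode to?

Each pair mirrors across the alphabet (p↔k, e↔v, r↔i): positions sum to 25. This is the alphabet-reversal cipher (Atbash): a becomes z, b becomes y, etc.
Decoding mvxpozxv: m↔n, v↔e, x↔c, p↔k, o↔l, z↔a, x↔c, v↔e.

necklace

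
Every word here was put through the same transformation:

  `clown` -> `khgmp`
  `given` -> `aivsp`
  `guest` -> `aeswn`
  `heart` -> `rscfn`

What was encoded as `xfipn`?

print

c(2)→k(10) and l(11)→h(7) fit y≡17x+2 (mod 26); the inverse of 17 mod 26 is 23. Each letter's alphabet position (a=0..z=25) is mapped through 17·x+2 mod 26 — an affine cipher.
Reversing it on xfipn: x(23)→23·(23−2)≡15=p; f(5)→23·(5−2)≡17=r; i(8)→23·(8−2)≡8=i; p(15)→23·(15−2)≡13=n; n(13)→23·(13−2)≡19=t (all mod 26).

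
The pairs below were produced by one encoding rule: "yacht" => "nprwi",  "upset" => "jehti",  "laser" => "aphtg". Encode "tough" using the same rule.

Compare letters: y→n is +15, a→p is +15, c→r is +15 — a constant shift. It's a constant shift of +15 (ROT15).
For tough: t+15=i, o+15=d, u+15=j, g+15=v, h+15=w.

idjvw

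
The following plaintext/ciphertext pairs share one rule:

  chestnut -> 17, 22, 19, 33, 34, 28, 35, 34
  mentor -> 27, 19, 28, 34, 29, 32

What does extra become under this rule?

19, 38, 34, 32, 15

c is letter #3 and maps to 17: an offset of 14. Letters become their 1-based position plus 14 (so a→15, b→16, …).
Applying it to extra: e=5→19, x=24→38, t=20→34, r=18→32, a=1→15.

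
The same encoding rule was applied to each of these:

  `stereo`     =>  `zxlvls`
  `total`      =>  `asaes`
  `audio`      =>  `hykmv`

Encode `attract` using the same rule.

Shifts by position in stereo: pos 0: s→z (+7), pos 1: t→x (+4), pos 2: e→l (+7), pos 3: r→v (+4) — repeating every 2. It's a Vigenère-style cipher with numeric key [7,4]: position i shifts by key[i mod 2].
Applying it to attract: a+7=h, t+4=x, t+7=a, r+4=v, a+7=h, c+4=g, t+7=a.

hxavhga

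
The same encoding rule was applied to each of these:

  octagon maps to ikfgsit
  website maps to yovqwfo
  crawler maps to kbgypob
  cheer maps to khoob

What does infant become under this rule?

o(14)→i(8) and c(2)→k(10) fit y≡15x+6 (mod 26); the inverse of 15 mod 26 is 7. Treating letters as 0–25, the rule is x ↦ 15x + 6 (mod 26).
On infant: i(8)→15·8+6≡22=w; n(13)→15·13+6≡19=t; f(5)→15·5+6≡3=d; a(0)→15·0+6≡6=g; n(13)→15·13+6≡19=t; t(19)→15·19+6≡5=f (all mod 26).

wtdgtf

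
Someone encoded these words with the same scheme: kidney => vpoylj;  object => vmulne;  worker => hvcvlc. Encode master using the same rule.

The rule splits by letter class: vowels +7, consonants +11.
For master: m(cons)+11=x, a(vowel)+7=h, s(cons)+11=d, t(cons)+11=e, e(vowel)+7=l, r(cons)+11=c.

xhdelc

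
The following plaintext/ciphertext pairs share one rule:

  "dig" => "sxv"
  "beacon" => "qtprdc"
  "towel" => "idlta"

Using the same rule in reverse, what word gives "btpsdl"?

meadow

Each letter is shifted forward by 15 in the alphabet (a Caesar shift of +15).
Undoing it on btpsdl: b−15=m, t−15=e, p−15=a, s−15=d, d−15=o, l−15=w.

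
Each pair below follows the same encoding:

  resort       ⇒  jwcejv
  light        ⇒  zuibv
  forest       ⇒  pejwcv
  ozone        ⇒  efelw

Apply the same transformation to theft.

r(17)→j(9) and e(4)→w(22) fit y≡19x+24 (mod 26); the inverse of 19 mod 26 is 11. Each letter's alphabet position (a=0..z=25) is mapped through 19·x+24 mod 26 — an affine cipher.
For theft: t(19)→19·19+24≡21=v; h(7)→19·7+24≡1=b; e(4)→19·4+24≡22=w; f(5)→19·5+24≡15=p; t(19)→19·19+24≡21=v (all mod 26).

vbwpv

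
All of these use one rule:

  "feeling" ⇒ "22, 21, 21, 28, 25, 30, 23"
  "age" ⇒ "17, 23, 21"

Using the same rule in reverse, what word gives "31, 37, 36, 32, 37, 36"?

output

Each letter is replaced by its alphabet position (a=1..z=26) + 16.
Reversing it on 31, 37, 36, 32, 37, 36: 31→(31−16)÷1=15=o, 37→(37−16)÷1=21=u, 36→(36−16)÷1=20=t, 32→(32−16)÷1=16=p, 37→(37−16)÷1=21=u, 36→(36−16)÷1=20=t.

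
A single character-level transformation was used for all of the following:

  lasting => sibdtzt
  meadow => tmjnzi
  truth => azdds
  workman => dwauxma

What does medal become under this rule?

In lasting: l→s is +7, a→i is +8, s→b is +9, t→d is +10 — the shift increases by 1 each position. The shift increases by 1 at each position, starting from +7: 7, 8, 9, ….
Applying it to medal: m+7=t, e+8=m, d+9=m, a+10=k, l+11=w.

tmmkw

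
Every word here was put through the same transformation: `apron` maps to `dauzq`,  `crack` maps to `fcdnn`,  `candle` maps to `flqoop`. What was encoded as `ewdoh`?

Shifts by position in apron: pos 0: a→d (+3), pos 1: p→a (+11), pos 2: r→u (+3), pos 3: o→z (+11) — repeating every 2. A repeating key of period 2 is used — shifts +3, +11 over and over.
Decoding ewdoh: e−3=b, w−11=l, d−3=a, o−11=d, h−3=e.

blade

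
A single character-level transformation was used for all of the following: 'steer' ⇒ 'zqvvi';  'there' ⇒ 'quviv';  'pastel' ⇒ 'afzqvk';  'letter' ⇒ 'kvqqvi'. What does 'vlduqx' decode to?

s(18)→z(25) and t(19)→q(16) fit y≡17x+5 (mod 26); the inverse of 17 mod 26 is 23. Each letter's alphabet position (a=0..z=25) is mapped through 17·x+5 mod 26 — an affine cipher.
Reversing it on vlduqx: v(21)→23·(21−5)≡4=e; l(11)→23·(11−5)≡8=i; d(3)→23·(3−5)≡6=g; u(20)→23·(20−5)≡7=h; q(16)→23·(16−5)≡19=t; x(23)→23·(23−5)≡24=y (all mod 26).

eighty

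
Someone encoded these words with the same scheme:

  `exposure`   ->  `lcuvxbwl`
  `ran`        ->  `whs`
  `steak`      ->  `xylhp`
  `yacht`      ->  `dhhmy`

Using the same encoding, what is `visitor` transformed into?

apxpyvw

The shift depends on letter class: consonant x→c is +5, but vowel e→l is +7. Vowels shift forward by 7 and consonants shift forward by 5.
For visitor: v(cons)+5=a, i(vowel)+7=p, s(cons)+5=x, i(vowel)+7=p, t(cons)+5=y, o(vowel)+7=v, r(cons)+5=w.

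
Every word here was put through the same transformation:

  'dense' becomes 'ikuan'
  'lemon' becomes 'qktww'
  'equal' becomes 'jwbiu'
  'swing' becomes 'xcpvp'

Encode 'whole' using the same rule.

bnvtn

In dense: d→i is +5, e→k is +6, n→u is +7, s→a is +8 — the shift increases by 1 each position. The shift increases by 1 at each position, starting from +5: 5, 6, 7, ….
On whole: w+5=b, h+6=n, o+7=v, l+8=t, e+9=n.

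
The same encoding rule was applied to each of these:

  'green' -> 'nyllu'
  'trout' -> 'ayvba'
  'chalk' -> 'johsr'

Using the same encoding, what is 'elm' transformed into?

lst

Compare letters: g→n is +7, r→y is +7, e→l is +7 — a constant shift. This is a Caesar cipher with shift 7.
On elm: e+7=l, l+7=s, m+7=t.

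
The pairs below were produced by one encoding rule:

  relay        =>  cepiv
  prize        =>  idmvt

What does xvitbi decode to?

The output letters match the input read backwards, each shifted +4: relay reversed is yaler. Two steps: reverse the string, then apply a Caesar shift of +4.
Undoing it on xvitbi: shift back: x−4=t, v−4=r, i−4=e, t−4=p, b−4=x, i−4=e → trepxe; then reverse → expert.

expert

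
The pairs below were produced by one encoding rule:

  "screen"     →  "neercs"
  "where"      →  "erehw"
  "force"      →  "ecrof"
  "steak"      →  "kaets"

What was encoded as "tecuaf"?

faucet

The output letters match the input read backwards: screen reversed is neercs. It's just the letters in reverse order.
Reversing it on tecuaf: then reverse → faucet.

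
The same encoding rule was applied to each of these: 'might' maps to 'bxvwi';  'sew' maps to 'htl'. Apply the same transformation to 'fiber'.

Compare letters: m→b is +15, i→x is +15, g→v is +15 — a constant shift. Every letter moves 15 places later in the alphabet, wrapping around z→a.
Applying it to fiber: f+15=u, i+15=x, b+15=q, e+15=t, r+15=g.

uxqtg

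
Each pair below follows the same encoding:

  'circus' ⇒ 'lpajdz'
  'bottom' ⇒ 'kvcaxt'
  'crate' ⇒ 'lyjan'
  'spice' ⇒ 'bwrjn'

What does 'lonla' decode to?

cheer

Shifts by position in circus: pos 0: c→l (+9), pos 1: i→p (+7), pos 2: r→a (+9), pos 3: c→j (+7) — repeating every 2. It's a Vigenère-style cipher with numeric key [9,7]: position i shifts by key[i mod 2].
Decoding lonla: l−9=c, o−7=h, n−9=e, l−7=e, a−9=r.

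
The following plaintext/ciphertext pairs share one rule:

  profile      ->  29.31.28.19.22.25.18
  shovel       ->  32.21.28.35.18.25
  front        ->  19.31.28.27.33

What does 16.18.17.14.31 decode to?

p is letter #16 and maps to 29: an offset of 13. Each letter is replaced by its alphabet position (a=1..z=26) + 13.
Undoing it on 16.18.17.14.31: 16→(16−13)÷1=3=c, 18→(18−13)÷1=5=e, 17→(17−13)÷1=4=d, 14→(14−13)÷1=1=a, 31→(31−13)÷1=18=r.

cedar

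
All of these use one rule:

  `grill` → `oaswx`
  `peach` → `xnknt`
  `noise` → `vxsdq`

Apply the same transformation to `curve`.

In grill: g→o is +8, r→a is +9, i→s is +10, l→w is +11 — the shift increases by 1 each position. The shift increases by 1 at each position, starting from +8: 8, 9, 10, ….
On curve: c+8=k, u+9=d, r+10=b, v+11=g, e+12=q.

kdbgq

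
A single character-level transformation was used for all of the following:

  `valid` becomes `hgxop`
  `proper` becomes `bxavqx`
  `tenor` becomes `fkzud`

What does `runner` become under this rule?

A repeating key of period 2 is used — shifts +12, +6 over and over.
Applying it to runner: r+12=d, u+6=a, n+12=z, n+6=t, e+12=q, r+6=x.

daztqx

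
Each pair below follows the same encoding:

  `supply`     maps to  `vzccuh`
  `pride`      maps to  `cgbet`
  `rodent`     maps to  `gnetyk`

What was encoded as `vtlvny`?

s(18)→v(21) and u(20)→z(25) fit y≡15x+11 (mod 26); the inverse of 15 mod 26 is 7. Each letter's alphabet position (a=0..z=25) is mapped through 15·x+11 mod 26 — an affine cipher.
Undoing it on vtlvny: v(21)→7·(21−11)≡18=s; t(19)→7·(19−11)≡4=e; l(11)→7·(11−11)≡0=a; v(21)→7·(21−11)≡18=s; n(13)→7·(13−11)≡14=o; y(24)→7·(24−11)≡13=n (all mod 26).

season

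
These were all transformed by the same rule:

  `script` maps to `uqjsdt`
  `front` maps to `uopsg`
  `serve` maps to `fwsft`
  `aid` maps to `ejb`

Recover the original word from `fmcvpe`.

double

The output letters match the input read backwards, each shifted +1: script reversed is tpircs. Two steps: reverse the string, then apply a Caesar shift of +1.
Undoing it on fmcvpe: shift back: f−1=e, m−1=l, c−1=b, v−1=u, p−1=o, e−1=d → elbuod; then reverse → double.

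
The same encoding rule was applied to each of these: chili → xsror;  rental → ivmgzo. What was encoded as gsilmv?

throne

Each letter is replaced by its mirror in the alphabet: a↔z, b↔y, c↔x, and so on (the Atbash cipher).
Undoing it on gsilmv: g↔t, s↔h, i↔r, l↔o, m↔n, v↔e.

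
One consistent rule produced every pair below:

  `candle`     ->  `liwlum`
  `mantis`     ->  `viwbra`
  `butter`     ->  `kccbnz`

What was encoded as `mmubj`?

delta

Shifts by position in candle: pos 0: c→l (+9), pos 1: a→i (+8), pos 2: n→w (+9), pos 3: d→l (+8) — repeating every 2. The shifts repeat in a cycle of length 2: positions 0,1,… shift by +9, +8, then the pattern repeats.
Decoding mmubj: m−9=d, m−8=e, u−9=l, b−8=t, j−9=a.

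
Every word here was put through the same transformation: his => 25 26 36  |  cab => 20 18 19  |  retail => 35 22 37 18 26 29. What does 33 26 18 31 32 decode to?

piano

h is letter #8 and maps to 25: an offset of 17. Letters become their 1-based position plus 17 (so a→18, b→19, …).
Undoing it on 33 26 18 31 32: 33→(33−17)÷1=16=p, 26→(26−17)÷1=9=i, 18→(18−17)÷1=1=a, 31→(31−17)÷1=14=n, 32→(32−17)÷1=15=o.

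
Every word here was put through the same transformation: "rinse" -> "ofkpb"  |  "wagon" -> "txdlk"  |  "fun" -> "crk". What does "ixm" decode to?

Compare letters: r→o is +23, i→f is +23, n→k is +23 — a constant shift. It's a constant shift of +23 (ROT23).
Undoing it on ixm: i−23=l, x−23=a, m−23=p.

lap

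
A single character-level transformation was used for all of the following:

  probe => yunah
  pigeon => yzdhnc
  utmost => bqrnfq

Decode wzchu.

diner

p(15)→y(24) and r(17)→u(20) fit y≡11x+15 (mod 26); the inverse of 11 mod 26 is 19. Treating letters as 0–25, the rule is x ↦ 11x + 15 (mod 26).
Undoing it on wzchu: w(22)→19·(22−15)≡3=d; z(25)→19·(25−15)≡8=i; c(2)→19·(2−15)≡13=n; h(7)→19·(7−15)≡4=e; u(20)→19·(20−15)≡17=r (all mod 26).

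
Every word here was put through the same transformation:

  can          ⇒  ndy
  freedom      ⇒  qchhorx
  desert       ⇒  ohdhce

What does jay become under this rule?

udj

The shift depends on letter class: consonant c→n is +11, but vowel a→d is +3. The rule splits by letter class: vowels +3, consonants +11.
On jay: j(cons)+11=u, a(vowel)+3=d, y(cons)+11=j.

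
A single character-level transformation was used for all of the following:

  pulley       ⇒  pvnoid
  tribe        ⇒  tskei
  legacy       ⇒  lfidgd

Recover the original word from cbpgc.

The shift increases by 1 at each position, starting from +0: 0, 1, 2, ….
Reversing it on cbpgc: c−0=c, b−1=a, p−2=n, g−3=d, c−4=y.

candy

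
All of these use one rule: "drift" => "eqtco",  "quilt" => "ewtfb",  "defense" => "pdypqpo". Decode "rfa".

Read the word backwards and shift each letter +11.
Decoding rfa: shift back: r−11=g, f−11=u, a−11=p → gup; then reverse → pug.

pug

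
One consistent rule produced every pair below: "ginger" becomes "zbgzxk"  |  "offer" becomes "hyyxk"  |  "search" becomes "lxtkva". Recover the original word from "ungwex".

bundle

Compare letters: g→z is +19, i→b is +19, n→g is +19 — a constant shift. It's a constant shift of +19 (ROT19).
Undoing it on ungwex: u−19=b, n−19=u, g−19=n, w−19=d, e−19=l, x−19=e.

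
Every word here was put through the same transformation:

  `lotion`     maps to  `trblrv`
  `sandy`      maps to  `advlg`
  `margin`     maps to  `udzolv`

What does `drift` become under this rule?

lzlnb

The rule splits by letter class: vowels +3, consonants +8.
Applying it to drift: d(cons)+8=l, r(cons)+8=z, i(vowel)+3=l, f(cons)+8=n, t(cons)+8=b.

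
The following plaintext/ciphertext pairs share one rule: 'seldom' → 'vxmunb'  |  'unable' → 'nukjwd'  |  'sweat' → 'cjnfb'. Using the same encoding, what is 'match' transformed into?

qlcjv

Read the word backwards and shift each letter +9.
For match: reverse → hctam; then shift: h+9=q, c+9=l, t+9=c, a+9=j, m+9=v.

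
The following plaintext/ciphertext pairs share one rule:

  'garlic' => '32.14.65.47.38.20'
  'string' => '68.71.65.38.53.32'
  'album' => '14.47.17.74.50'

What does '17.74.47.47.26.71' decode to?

bullet

Each letter becomes 3×(its alphabet position, a=1..z=26) + 11.
Undoing it on 17.74.47.47.26.71: 17→(17−11)÷3=2=b, 74→(74−11)÷3=21=u, 47→(47−11)÷3=12=l, 47→(47−11)÷3=12=l, 26→(26−11)÷3=5=e, 71→(71−11)÷3=20=t.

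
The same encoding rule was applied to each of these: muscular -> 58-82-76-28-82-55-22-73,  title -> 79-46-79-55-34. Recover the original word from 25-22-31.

m(#13)→58 and u(#21)→82: differences scale by 3, so n = 3·pos + 19. The formula is n = 3×(alphabet index, a=1) + 19.
Reversing it on 25-22-31: 25→(25−19)÷3=2=b, 22→(22−19)÷3=1=a, 31→(31−19)÷3=4=d.

bad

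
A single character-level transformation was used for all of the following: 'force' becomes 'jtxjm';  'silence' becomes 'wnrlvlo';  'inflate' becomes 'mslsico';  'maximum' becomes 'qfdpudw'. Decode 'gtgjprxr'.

In force: f→j is +4, o→t is +5, r→x is +6, c→j is +7 — the shift increases by 1 each position. Each letter shifts forward by (position + 4), i.e. 4, 5, 6, … — the shift grows by one for each successive letter.
Undoing it on gtgjprxr: g−4=c, t−5=o, g−6=a, j−7=c, p−8=h, r−9=i, x−10=n, r−11=g.

coaching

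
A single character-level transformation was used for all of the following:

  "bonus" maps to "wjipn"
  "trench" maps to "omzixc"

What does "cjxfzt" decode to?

hockey

Compare letters: b→w is +21, o→j is +21, n→i is +21 — a constant shift. Each letter is shifted forward by 21 in the alphabet (a Caesar shift of +21).
Undoing it on cjxfzt: c−21=h, j−21=o, x−21=c, f−21=k, z−21=e, t−21=y.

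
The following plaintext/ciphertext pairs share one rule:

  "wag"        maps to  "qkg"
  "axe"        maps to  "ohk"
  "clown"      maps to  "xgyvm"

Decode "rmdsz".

pitch

The output letters match the input read backwards, each shifted +10: wag reversed is gaw. Two steps: reverse the string, then apply a Caesar shift of +10.
Reversing it on rmdsz: shift back: r−10=h, m−10=c, d−10=t, s−10=i, z−10=p → hctip; then reverse → pitch.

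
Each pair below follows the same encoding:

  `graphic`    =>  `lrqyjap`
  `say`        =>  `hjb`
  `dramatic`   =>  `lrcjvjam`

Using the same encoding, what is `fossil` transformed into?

The output letters match the input read backwards, each shifted +9: graphic reversed is cihparg. The word is reversed, then every letter is shifted forward by 9.
Applying it to fossil: reverse → lissof; then shift: l+9=u, i+9=r, s+9=b, s+9=b, o+9=x, f+9=o.

urbbxo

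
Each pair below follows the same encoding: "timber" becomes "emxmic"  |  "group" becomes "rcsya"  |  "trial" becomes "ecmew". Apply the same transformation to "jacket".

uenvie

Vowels shift forward by 4 and consonants shift forward by 11.
For jacket: j(cons)+11=u, a(vowel)+4=e, c(cons)+11=n, k(cons)+11=v, e(vowel)+4=i, t(cons)+11=e.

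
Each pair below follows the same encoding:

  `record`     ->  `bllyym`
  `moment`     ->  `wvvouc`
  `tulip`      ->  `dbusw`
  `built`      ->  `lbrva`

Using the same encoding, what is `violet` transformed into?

fpxvlc

Shifts by position in record: pos 0: r→b (+10), pos 1: e→l (+7), pos 2: c→l (+9), pos 3: o→y (+10), pos 4: r→y (+7), pos 5: d→m (+9) — repeating every 3. A repeating key of period 3 is used — shifts +10, +7, +9 over and over.
On violet: v+10=f, i+7=p, o+9=x, l+10=v, e+7=l, t+9=c.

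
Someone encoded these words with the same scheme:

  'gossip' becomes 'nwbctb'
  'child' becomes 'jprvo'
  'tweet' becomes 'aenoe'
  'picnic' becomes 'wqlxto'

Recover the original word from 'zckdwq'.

Letter i (0-indexed) is shifted by i+7, so successive shifts are 7, 8, 9, ….
Reversing it on zckdwq: z−7=s, c−8=u, k−9=b, d−10=t, w−11=l, q−12=e.

subtle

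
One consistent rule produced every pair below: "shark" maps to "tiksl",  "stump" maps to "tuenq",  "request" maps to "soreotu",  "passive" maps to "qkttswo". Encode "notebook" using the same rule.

oyuocyyl

The shift depends on letter class: consonant s→t is +1, but vowel a→k is +10. Two shifts are in play — +10 for a/e/i/o/u, +1 for every other letter.
On notebook: n(cons)+1=o, o(vowel)+10=y, t(cons)+1=u, e(vowel)+10=o, b(cons)+1=c, o(vowel)+10=y, o(vowel)+10=y, k(cons)+1=l.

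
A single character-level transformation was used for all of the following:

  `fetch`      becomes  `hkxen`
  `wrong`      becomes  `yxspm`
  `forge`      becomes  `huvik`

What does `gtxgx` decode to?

Shifts by position in fetch: pos 0: f→h (+2), pos 1: e→k (+6), pos 2: t→x (+4), pos 3: c→e (+2), pos 4: h→n (+6) — repeating every 3. A repeating key of period 3 is used — shifts +2, +6, +4 over and over.
Reversing it on gtxgx: g−2=e, t−6=n, x−4=t, g−2=e, x−6=r.

enter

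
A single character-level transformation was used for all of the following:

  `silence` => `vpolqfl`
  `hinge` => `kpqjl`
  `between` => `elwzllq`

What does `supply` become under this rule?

The shift depends on letter class: consonant s→v is +3, but vowel i→p is +7. The rule splits by letter class: vowels +7, consonants +3.
For supply: s(cons)+3=v, u(vowel)+7=b, p(cons)+3=s, p(cons)+3=s, l(cons)+3=o, y(cons)+3=b.

vbssob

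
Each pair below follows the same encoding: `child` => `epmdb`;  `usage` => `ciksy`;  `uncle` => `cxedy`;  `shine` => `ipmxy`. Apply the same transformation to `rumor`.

c(2)→e(4) and h(7)→p(15) fit y≡23x+10 (mod 26); the inverse of 23 mod 26 is 17. This is an affine cipher: with a=0,…,z=25, each position x becomes (23x+10) mod 26.
On rumor: r(17)→23·17+10≡11=l; u(20)→23·20+10≡2=c; m(12)→23·12+10≡0=a; o(14)→23·14+10≡20=u; r(17)→23·17+10≡11=l (all mod 26).

lcaul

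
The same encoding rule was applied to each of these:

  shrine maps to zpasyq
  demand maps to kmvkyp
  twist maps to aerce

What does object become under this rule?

In shrine: s→z is +7, h→p is +8, r→a is +9, i→s is +10 — the shift increases by 1 each position. The shift increases by 1 at each position, starting from +7: 7, 8, 9, ….
On object: o+7=v, b+8=j, j+9=s, e+10=o, c+11=n, t+12=f.

vjsonf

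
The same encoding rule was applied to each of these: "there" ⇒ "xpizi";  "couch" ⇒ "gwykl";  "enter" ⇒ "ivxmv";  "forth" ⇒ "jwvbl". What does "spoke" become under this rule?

wxssi

The shifts repeat in a cycle of length 2: positions 0,1,… shift by +4, +8, then the pattern repeats.
For spoke: s+4=w, p+8=x, o+4=s, k+8=s, e+4=i.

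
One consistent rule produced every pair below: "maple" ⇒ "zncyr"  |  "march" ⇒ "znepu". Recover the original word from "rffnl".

essay

Compare letters: m→z is +13, a→n is +13, p→c is +13 — a constant shift. Each letter is shifted forward by 13 in the alphabet (a Caesar shift of +13).
Undoing it on rffnl: r−13=e, f−13=s, f−13=s, n−13=a, l−13=y.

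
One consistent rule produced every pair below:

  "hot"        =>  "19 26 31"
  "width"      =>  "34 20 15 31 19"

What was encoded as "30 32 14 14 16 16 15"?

succeed

h is letter #8 and maps to 19: an offset of 11. Each letter is replaced by its alphabet position (a=1..z=26) + 11.
Undoing it on 30 32 14 14 16 16 15: 30→(30−11)÷1=19=s, 32→(32−11)÷1=21=u, 14→(14−11)÷1=3=c, 14→(14−11)÷1=3=c, 16→(16−11)÷1=5=e, 16→(16−11)÷1=5=e, 15→(15−11)÷1=4=d.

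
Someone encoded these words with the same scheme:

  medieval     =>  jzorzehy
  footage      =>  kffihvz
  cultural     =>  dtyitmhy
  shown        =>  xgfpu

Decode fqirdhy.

optical

m(12)→j(9) and e(4)→z(25) fit y≡11x+7 (mod 26); the inverse of 11 mod 26 is 19. Treating letters as 0–25, the rule is x ↦ 11x + 7 (mod 26).
Reversing it on fqirdhy: f(5)→19·(5−7)≡14=o; q(16)→19·(16−7)≡15=p; i(8)→19·(8−7)≡19=t; r(17)→19·(17−7)≡8=i; d(3)→19·(3−7)≡2=c; h(7)→19·(7−7)≡0=a; y(24)→19·(24−7)≡11=l (all mod 26).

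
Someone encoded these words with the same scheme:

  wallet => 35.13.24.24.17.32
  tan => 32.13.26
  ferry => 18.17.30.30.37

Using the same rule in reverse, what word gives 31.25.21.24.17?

w is letter #23 and maps to 35: an offset of 12. Letters become their 1-based position plus 12 (so a→13, b→14, …).
Reversing it on 31.25.21.24.17: 31→(31−12)÷1=19=s, 25→(25−12)÷1=13=m, 21→(21−12)÷1=9=i, 24→(24−12)÷1=12=l, 17→(17−12)÷1=5=e.

smile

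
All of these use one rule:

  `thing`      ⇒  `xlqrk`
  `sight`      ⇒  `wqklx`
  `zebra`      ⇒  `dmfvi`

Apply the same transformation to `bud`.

The shift depends on letter class: consonant t→x is +4, but vowel i→q is +8. Two shifts are in play — +8 for a/e/i/o/u, +4 for every other letter.
On bud: b(cons)+4=f, u(vowel)+8=c, d(cons)+4=h.

fch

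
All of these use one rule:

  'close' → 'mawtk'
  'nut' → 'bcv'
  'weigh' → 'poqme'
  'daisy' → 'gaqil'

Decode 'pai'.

The output letters match the input read backwards, each shifted +8: close reversed is esolc. Read the word backwards and shift each letter +8.
Reversing it on pai: shift back: p−8=h, a−8=s, i−8=a → hsa; then reverse → ash.

ash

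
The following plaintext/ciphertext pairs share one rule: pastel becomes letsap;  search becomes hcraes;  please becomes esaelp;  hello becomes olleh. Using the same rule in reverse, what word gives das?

sad

The output letters match the input read backwards: pastel reversed is letsap. It's just the letters in reverse order.
Undoing it on das: then reverse → sad.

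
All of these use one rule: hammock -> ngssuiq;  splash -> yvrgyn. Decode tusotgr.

Compare letters: h→n is +6, a→g is +6, m→s is +6 — a constant shift. It's a constant shift of +6 (ROT6).
Undoing it on tusotgr: t−6=n, u−6=o, s−6=m, o−6=i, t−6=n, g−6=a, r−6=l.

nominal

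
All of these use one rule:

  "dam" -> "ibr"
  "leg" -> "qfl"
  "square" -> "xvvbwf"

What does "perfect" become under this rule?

The shift depends on letter class: consonant d→i is +5, but vowel a→b is +1. Two shifts are in play — +1 for a/e/i/o/u, +5 for every other letter.
For perfect: p(cons)+5=u, e(vowel)+1=f, r(cons)+5=w, f(cons)+5=k, e(vowel)+1=f, c(cons)+5=h, t(cons)+5=y.

ufwkfhy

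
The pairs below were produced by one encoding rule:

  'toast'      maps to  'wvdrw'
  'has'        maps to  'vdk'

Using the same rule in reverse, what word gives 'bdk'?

The output letters match the input read backwards, each shifted +3: toast reversed is tsaot. The word is reversed, then every letter is shifted forward by 3.
Decoding bdk: shift back: b−3=y, d−3=a, k−3=h → yah; then reverse → hay.

hay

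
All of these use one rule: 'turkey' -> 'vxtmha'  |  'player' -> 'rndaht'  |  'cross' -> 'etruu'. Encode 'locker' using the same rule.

nremht

The shift depends on letter class: consonant t→v is +2, but vowel u→x is +3. Two shifts are in play — +3 for a/e/i/o/u, +2 for every other letter.
For locker: l(cons)+2=n, o(vowel)+3=r, c(cons)+2=e, k(cons)+2=m, e(vowel)+3=h, r(cons)+2=t.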